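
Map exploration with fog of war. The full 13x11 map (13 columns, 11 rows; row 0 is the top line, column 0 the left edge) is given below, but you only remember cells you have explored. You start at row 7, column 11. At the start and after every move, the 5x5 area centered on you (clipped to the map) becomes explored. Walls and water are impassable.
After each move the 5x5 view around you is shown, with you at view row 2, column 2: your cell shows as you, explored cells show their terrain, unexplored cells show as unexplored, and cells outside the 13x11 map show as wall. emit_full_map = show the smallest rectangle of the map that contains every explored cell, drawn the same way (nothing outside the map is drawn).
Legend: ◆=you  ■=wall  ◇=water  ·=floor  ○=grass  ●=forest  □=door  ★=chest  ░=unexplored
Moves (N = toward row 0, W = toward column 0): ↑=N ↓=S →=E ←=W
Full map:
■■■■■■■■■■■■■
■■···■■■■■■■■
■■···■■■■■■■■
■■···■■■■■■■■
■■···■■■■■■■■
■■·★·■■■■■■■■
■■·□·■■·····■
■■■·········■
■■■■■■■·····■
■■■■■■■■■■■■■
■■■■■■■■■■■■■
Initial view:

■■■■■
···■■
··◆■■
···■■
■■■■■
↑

■■■■■
■■■■■
··◆■■
···■■
···■■

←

■■■■■
■■■■■
··◆·■
····■
····■

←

■■■■■
■■■■■
··◆··
·····
·····

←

■■■■■
■■■■■
■·◆··
·····
■····

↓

■■■■■
■····
··◆··
■····
■■■■■

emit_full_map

■■■■■■■
■■■■■■■
■·····■
··◆···■
■·····■
■■■■■■■

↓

■····
·····
■·◆··
■■■■■
■■■■■

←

■■···
·····
■■◆··
■■■■■
■■■■■

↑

■■■■■
■■···
··◆··
■■···
■■■■■

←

·■■■■
·■■··
··◆··
■■■··
■■■■■

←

★·■■■
□·■■·
··◆··
■■■■·
■■■■■

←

·★·■■
·□·■■
■·◆··
■■■■■
■■■■■

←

■·★·■
■·□·■
■■◆··
■■■■■
■■■■■

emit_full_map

░░░░░■■■■■■■
■·★·■■■■■■■■
■·□·■■·····■
■■◆········■
■■■■■■·····■
■■■■■■■■■■■■
░░░░■■■■■■░░

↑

■···■
■·★·■
■·◆·■
■■···
■■■■■

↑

■···■
■···■
■·◆·■
■·□·■
■■···

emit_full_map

■···■░░░░░░░
■···■■■■■■■■
■·◆·■■■■■■■■
■·□·■■·····■
■■·········■
■■■■■■·····■
■■■■■■■■■■■■
░░░░■■■■■■░░


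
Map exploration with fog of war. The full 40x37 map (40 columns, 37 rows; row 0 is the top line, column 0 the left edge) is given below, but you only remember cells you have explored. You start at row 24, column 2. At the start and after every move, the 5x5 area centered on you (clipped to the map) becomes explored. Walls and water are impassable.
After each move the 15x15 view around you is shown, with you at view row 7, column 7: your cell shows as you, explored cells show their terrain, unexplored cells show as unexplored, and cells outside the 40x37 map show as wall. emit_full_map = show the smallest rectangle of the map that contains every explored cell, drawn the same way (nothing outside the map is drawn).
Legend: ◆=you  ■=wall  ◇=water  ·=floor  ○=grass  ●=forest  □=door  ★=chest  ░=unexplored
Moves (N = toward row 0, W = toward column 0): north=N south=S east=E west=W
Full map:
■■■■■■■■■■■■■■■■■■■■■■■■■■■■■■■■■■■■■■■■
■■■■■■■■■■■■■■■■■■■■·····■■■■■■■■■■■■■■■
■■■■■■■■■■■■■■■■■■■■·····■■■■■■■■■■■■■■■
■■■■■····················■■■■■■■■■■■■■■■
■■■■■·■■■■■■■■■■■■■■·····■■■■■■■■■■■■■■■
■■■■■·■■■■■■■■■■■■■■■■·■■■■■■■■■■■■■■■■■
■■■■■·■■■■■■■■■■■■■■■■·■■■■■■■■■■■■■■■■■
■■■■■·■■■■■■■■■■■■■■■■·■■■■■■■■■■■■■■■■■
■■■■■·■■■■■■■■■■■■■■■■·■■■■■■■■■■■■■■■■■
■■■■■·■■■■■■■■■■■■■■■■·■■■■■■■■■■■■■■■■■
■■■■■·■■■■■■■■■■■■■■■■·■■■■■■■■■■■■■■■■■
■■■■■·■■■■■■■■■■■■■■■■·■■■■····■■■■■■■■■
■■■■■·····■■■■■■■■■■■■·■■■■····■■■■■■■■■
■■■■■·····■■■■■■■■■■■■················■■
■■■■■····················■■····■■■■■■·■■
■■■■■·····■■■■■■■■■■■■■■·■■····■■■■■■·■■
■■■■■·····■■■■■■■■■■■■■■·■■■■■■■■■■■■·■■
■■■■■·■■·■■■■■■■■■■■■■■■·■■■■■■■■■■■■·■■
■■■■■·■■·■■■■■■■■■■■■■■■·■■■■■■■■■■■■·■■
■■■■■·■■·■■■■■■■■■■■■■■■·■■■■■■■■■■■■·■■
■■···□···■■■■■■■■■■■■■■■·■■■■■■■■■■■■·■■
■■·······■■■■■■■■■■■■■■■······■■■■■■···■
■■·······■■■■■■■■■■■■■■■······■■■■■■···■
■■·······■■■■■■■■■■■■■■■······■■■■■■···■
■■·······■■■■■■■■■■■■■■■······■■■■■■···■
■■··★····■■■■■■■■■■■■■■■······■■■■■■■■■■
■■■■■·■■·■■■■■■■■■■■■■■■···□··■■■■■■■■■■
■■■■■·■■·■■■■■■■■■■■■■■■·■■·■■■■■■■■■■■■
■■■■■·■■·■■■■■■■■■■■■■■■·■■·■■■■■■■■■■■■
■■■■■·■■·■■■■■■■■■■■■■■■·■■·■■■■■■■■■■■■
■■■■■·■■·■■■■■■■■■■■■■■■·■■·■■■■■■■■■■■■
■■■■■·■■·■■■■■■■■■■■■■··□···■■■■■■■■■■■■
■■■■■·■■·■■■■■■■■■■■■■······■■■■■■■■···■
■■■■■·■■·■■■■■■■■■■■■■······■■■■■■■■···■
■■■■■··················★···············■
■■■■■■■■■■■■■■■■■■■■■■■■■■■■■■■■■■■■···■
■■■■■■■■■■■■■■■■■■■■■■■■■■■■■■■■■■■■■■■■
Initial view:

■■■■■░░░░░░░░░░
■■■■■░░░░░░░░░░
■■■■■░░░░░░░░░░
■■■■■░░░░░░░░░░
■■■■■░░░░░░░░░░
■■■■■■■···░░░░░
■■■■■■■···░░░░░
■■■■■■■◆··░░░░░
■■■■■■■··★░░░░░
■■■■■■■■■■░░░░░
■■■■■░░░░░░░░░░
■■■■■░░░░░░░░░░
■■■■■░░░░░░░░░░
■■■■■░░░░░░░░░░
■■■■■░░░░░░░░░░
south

■■■■■░░░░░░░░░░
■■■■■░░░░░░░░░░
■■■■■░░░░░░░░░░
■■■■■░░░░░░░░░░
■■■■■■■···░░░░░
■■■■■■■···░░░░░
■■■■■■■···░░░░░
■■■■■■■◆·★░░░░░
■■■■■■■■■■░░░░░
■■■■■■■■■■░░░░░
■■■■■░░░░░░░░░░
■■■■■░░░░░░░░░░
■■■■■░░░░░░░░░░
■■■■■░░░░░░░░░░
■■■■■░░░░░░░░░░

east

■■■■░░░░░░░░░░░
■■■■░░░░░░░░░░░
■■■■░░░░░░░░░░░
■■■■░░░░░░░░░░░
■■■■■■···░░░░░░
■■■■■■····░░░░░
■■■■■■····░░░░░
■■■■■■·◆★·░░░░░
■■■■■■■■■·░░░░░
■■■■■■■■■·░░░░░
■■■■░░░░░░░░░░░
■■■■░░░░░░░░░░░
■■■■░░░░░░░░░░░
■■■■░░░░░░░░░░░
■■■■░░░░░░░░░░░

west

■■■■■░░░░░░░░░░
■■■■■░░░░░░░░░░
■■■■■░░░░░░░░░░
■■■■■░░░░░░░░░░
■■■■■■■···░░░░░
■■■■■■■····░░░░
■■■■■■■····░░░░
■■■■■■■◆·★·░░░░
■■■■■■■■■■·░░░░
■■■■■■■■■■·░░░░
■■■■■░░░░░░░░░░
■■■■■░░░░░░░░░░
■■■■■░░░░░░░░░░
■■■■■░░░░░░░░░░
■■■■■░░░░░░░░░░

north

■■■■■░░░░░░░░░░
■■■■■░░░░░░░░░░
■■■■■░░░░░░░░░░
■■■■■░░░░░░░░░░
■■■■■░░░░░░░░░░
■■■■■■■···░░░░░
■■■■■■■····░░░░
■■■■■■■◆···░░░░
■■■■■■■··★·░░░░
■■■■■■■■■■·░░░░
■■■■■■■■■■·░░░░
■■■■■░░░░░░░░░░
■■■■■░░░░░░░░░░
■■■■■░░░░░░░░░░
■■■■■░░░░░░░░░░

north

■■■■■░░░░░░░░░░
■■■■■░░░░░░░░░░
■■■■■░░░░░░░░░░
■■■■■░░░░░░░░░░
■■■■■░░░░░░░░░░
■■■■■■■···░░░░░
■■■■■■■···░░░░░
■■■■■■■◆···░░░░
■■■■■■■····░░░░
■■■■■■■··★·░░░░
■■■■■■■■■■·░░░░
■■■■■■■■■■·░░░░
■■■■■░░░░░░░░░░
■■■■■░░░░░░░░░░
■■■■■░░░░░░░░░░

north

■■■■■░░░░░░░░░░
■■■■■░░░░░░░░░░
■■■■■░░░░░░░░░░
■■■■■░░░░░░░░░░
■■■■■░░░░░░░░░░
■■■■■■■···░░░░░
■■■■■■■···░░░░░
■■■■■■■◆··░░░░░
■■■■■■■····░░░░
■■■■■■■····░░░░
■■■■■■■··★·░░░░
■■■■■■■■■■·░░░░
■■■■■■■■■■·░░░░
■■■■■░░░░░░░░░░
■■■■■░░░░░░░░░░

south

■■■■■░░░░░░░░░░
■■■■■░░░░░░░░░░
■■■■■░░░░░░░░░░
■■■■■░░░░░░░░░░
■■■■■■■···░░░░░
■■■■■■■···░░░░░
■■■■■■■···░░░░░
■■■■■■■◆···░░░░
■■■■■■■····░░░░
■■■■■■■··★·░░░░
■■■■■■■■■■·░░░░
■■■■■■■■■■·░░░░
■■■■■░░░░░░░░░░
■■■■■░░░░░░░░░░
■■■■■░░░░░░░░░░

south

■■■■■░░░░░░░░░░
■■■■■░░░░░░░░░░
■■■■■░░░░░░░░░░
■■■■■■■···░░░░░
■■■■■■■···░░░░░
■■■■■■■···░░░░░
■■■■■■■····░░░░
■■■■■■■◆···░░░░
■■■■■■■··★·░░░░
■■■■■■■■■■·░░░░
■■■■■■■■■■·░░░░
■■■■■░░░░░░░░░░
■■■■■░░░░░░░░░░
■■■■■░░░░░░░░░░
■■■■■░░░░░░░░░░

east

■■■■░░░░░░░░░░░
■■■■░░░░░░░░░░░
■■■■░░░░░░░░░░░
■■■■■■···░░░░░░
■■■■■■···░░░░░░
■■■■■■····░░░░░
■■■■■■····░░░░░
■■■■■■·◆··░░░░░
■■■■■■··★·░░░░░
■■■■■■■■■·░░░░░
■■■■■■■■■·░░░░░
■■■■░░░░░░░░░░░
■■■■░░░░░░░░░░░
■■■■░░░░░░░░░░░
■■■■░░░░░░░░░░░

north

■■■■░░░░░░░░░░░
■■■■░░░░░░░░░░░
■■■■░░░░░░░░░░░
■■■■░░░░░░░░░░░
■■■■■■···░░░░░░
■■■■■■····░░░░░
■■■■■■····░░░░░
■■■■■■·◆··░░░░░
■■■■■■····░░░░░
■■■■■■··★·░░░░░
■■■■■■■■■·░░░░░
■■■■■■■■■·░░░░░
■■■■░░░░░░░░░░░
■■■■░░░░░░░░░░░
■■■■░░░░░░░░░░░

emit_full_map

■■···░
■■····
■■····
■■·◆··
■■····
■■··★·
■■■■■·
■■■■■·

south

■■■■░░░░░░░░░░░
■■■■░░░░░░░░░░░
■■■■░░░░░░░░░░░
■■■■■■···░░░░░░
■■■■■■····░░░░░
■■■■■■····░░░░░
■■■■■■····░░░░░
■■■■■■·◆··░░░░░
■■■■■■··★·░░░░░
■■■■■■■■■·░░░░░
■■■■■■■■■·░░░░░
■■■■░░░░░░░░░░░
■■■■░░░░░░░░░░░
■■■■░░░░░░░░░░░
■■■■░░░░░░░░░░░

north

■■■■░░░░░░░░░░░
■■■■░░░░░░░░░░░
■■■■░░░░░░░░░░░
■■■■░░░░░░░░░░░
■■■■■■···░░░░░░
■■■■■■····░░░░░
■■■■■■····░░░░░
■■■■■■·◆··░░░░░
■■■■■■····░░░░░
■■■■■■··★·░░░░░
■■■■■■■■■·░░░░░
■■■■■■■■■·░░░░░
■■■■░░░░░░░░░░░
■■■■░░░░░░░░░░░
■■■■░░░░░░░░░░░

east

■■■░░░░░░░░░░░░
■■■░░░░░░░░░░░░
■■■░░░░░░░░░░░░
■■■░░░░░░░░░░░░
■■■■■···░░░░░░░
■■■■■·····░░░░░
■■■■■·····░░░░░
■■■■■··◆··░░░░░
■■■■■·····░░░░░
■■■■■··★··░░░░░
■■■■■■■■·░░░░░░
■■■■■■■■·░░░░░░
■■■░░░░░░░░░░░░
■■■░░░░░░░░░░░░
■■■░░░░░░░░░░░░

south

■■■░░░░░░░░░░░░
■■■░░░░░░░░░░░░
■■■░░░░░░░░░░░░
■■■■■···░░░░░░░
■■■■■·····░░░░░
■■■■■·····░░░░░
■■■■■·····░░░░░
■■■■■··◆··░░░░░
■■■■■··★··░░░░░
■■■■■■■■·■░░░░░
■■■■■■■■·░░░░░░
■■■░░░░░░░░░░░░
■■■░░░░░░░░░░░░
■■■░░░░░░░░░░░░
■■■░░░░░░░░░░░░

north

■■■░░░░░░░░░░░░
■■■░░░░░░░░░░░░
■■■░░░░░░░░░░░░
■■■░░░░░░░░░░░░
■■■■■···░░░░░░░
■■■■■·····░░░░░
■■■■■·····░░░░░
■■■■■··◆··░░░░░
■■■■■·····░░░░░
■■■■■··★··░░░░░
■■■■■■■■·■░░░░░
■■■■■■■■·░░░░░░
■■■░░░░░░░░░░░░
■■■░░░░░░░░░░░░
■■■░░░░░░░░░░░░

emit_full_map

■■···░░
■■·····
■■·····
■■··◆··
■■·····
■■··★··
■■■■■·■
■■■■■·░


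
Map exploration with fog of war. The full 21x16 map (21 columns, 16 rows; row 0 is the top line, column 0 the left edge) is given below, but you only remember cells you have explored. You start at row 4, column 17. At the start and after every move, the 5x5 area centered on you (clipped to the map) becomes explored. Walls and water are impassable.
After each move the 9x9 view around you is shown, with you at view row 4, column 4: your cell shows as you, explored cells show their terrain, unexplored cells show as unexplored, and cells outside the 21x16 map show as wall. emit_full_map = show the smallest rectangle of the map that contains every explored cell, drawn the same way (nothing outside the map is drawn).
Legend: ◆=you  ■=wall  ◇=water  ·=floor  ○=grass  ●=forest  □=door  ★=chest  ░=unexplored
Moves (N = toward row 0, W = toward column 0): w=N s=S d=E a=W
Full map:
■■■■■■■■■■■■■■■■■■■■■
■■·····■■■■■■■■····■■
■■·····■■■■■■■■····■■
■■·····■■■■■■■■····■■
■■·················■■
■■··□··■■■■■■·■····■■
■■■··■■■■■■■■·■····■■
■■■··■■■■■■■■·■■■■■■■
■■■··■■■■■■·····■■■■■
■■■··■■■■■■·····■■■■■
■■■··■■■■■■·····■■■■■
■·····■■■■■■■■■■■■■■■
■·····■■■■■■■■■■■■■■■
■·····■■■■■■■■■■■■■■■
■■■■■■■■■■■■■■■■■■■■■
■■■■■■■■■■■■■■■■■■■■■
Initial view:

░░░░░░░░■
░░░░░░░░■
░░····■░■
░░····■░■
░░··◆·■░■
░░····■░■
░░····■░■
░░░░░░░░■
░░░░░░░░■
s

░░░░░░░░■
░░····■░■
░░····■░■
░░····■░■
░░··◆·■░■
░░····■░■
░░■■■■■░■
░░░░░░░░■
░░░░░░░░■

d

░░░░░░░■■
░····■░■■
░····■■■■
░····■■■■
░···◆■■■■
░····■■■■
░■■■■■■■■
░░░░░░░■■
░░░░░░░■■

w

░░░░░░░■■
░░░░░░░■■
░····■■■■
░····■■■■
░···◆■■■■
░····■■■■
░····■■■■
░■■■■■■■■
░░░░░░░■■

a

░░░░░░░░■
░░░░░░░░■
░░····■■■
░░····■■■
░░··◆·■■■
░░····■■■
░░····■■■
░░■■■■■■■
░░░░░░░░■

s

░░░░░░░░■
░░····■■■
░░····■■■
░░····■■■
░░··◆·■■■
░░····■■■
░░■■■■■■■
░░░░░░░░■
░░░░░░░░■

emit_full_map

····■■
····■■
····■■
··◆·■■
····■■
■■■■■■

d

░░░░░░░■■
░····■■■■
░····■■■■
░····■■■■
░···◆■■■■
░····■■■■
░■■■■■■■■
░░░░░░░■■
░░░░░░░■■

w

░░░░░░░■■
░░░░░░░■■
░····■■■■
░····■■■■
░···◆■■■■
░····■■■■
░····■■■■
░■■■■■■■■
░░░░░░░■■

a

░░░░░░░░■
░░░░░░░░■
░░····■■■
░░····■■■
░░··◆·■■■
░░····■■■
░░····■■■
░░■■■■■■■
░░░░░░░░■

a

░░░░░░░░░
░░░░░░░░░
░░■····■■
░░■····■■
░░··◆··■■
░░■····■■
░░■····■■
░░░■■■■■■
░░░░░░░░░

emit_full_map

■····■■
■····■■
··◆··■■
■····■■
■····■■
░■■■■■■

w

■■■■■■■■■
░░░░░░░░░
░░■····░░
░░■····■■
░░■·◆··■■
░░·····■■
░░■····■■
░░■····■■
░░░■■■■■■

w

■■■■■■■■■
■■■■■■■■■
░░■■■■■░░
░░■····░░
░░■·◆··■■
░░■····■■
░░·····■■
░░■····■■
░░■····■■

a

■■■■■■■■■
■■■■■■■■■
░░■■■■■■░
░░■■····░
░░■■◆···■
░░■■····■
░░······■
░░░■····■
░░░■····■

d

■■■■■■■■■
■■■■■■■■■
░■■■■■■░░
░■■····░░
░■■·◆··■■
░■■····■■
░······■■
░░■····■■
░░■····■■

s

■■■■■■■■■
░■■■■■■░░
░■■····░░
░■■····■■
░■■·◆··■■
░······■■
░░■····■■
░░■····■■
░░░■■■■■■

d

■■■■■■■■■
■■■■■■░░■
■■····■░■
■■····■■■
■■··◆·■■■
······■■■
░■····■■■
░■····■■■
░░■■■■■■■

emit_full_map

■■■■■■░░
■■····■░
■■····■■
■■··◆·■■
······■■
░■····■■
░■····■■
░░■■■■■■

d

■■■■■■■■■
■■■■■░░■■
■····■■■■
■····■■■■
■···◆■■■■
·····■■■■
■····■■■■
■····■■■■
░■■■■■■■■

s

■■■■■░░■■
■····■■■■
■····■■■■
■····■■■■
····◆■■■■
■····■■■■
■····■■■■
░■■■■■■■■
░░░░░░░■■

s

■····■■■■
■····■■■■
■····■■■■
·····■■■■
■···◆■■■■
■····■■■■
░■■■■■■■■
░░░░░░░■■
░░░░░░░■■

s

■····■■■■
■····■■■■
·····■■■■
■····■■■■
■···◆■■■■
░■■■■■■■■
░░■■■■■■■
░░░░░░░■■
░░░░░░░■■

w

■····■■■■
■····■■■■
■····■■■■
·····■■■■
■···◆■■■■
■····■■■■
░■■■■■■■■
░░■■■■■■■
░░░░░░░■■

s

■····■■■■
■····■■■■
·····■■■■
■····■■■■
■···◆■■■■
░■■■■■■■■
░░■■■■■■■
░░░░░░░■■
░░░░░░░■■

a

■■····■■■
■■····■■■
······■■■
░■····■■■
░■··◆·■■■
░░■■■■■■■
░░·■■■■■■
░░░░░░░░■
░░░░░░░░■

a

░■■····■■
░■■····■■
░······■■
░░■····■■
░░■·◆··■■
░░■■■■■■■
░░··■■■■■
░░░░░░░░░
░░░░░░░░░

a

░░■■····■
░░■■····■
░░······■
░░·■····■
░░·■◆···■
░░·■■■■■■
░░···■■■■
░░░░░░░░░
░░░░░░░░░

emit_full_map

■■■■■■░░
■■····■■
■■····■■
■■····■■
······■■
·■····■■
·■◆···■■
·■■■■■■■
···■■■■■

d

░■■····■■
░■■····■■
░······■■
░·■····■■
░·■·◆··■■
░·■■■■■■■
░···■■■■■
░░░░░░░░░
░░░░░░░░░

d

■■····■■■
■■····■■■
······■■■
·■····■■■
·■··◆·■■■
·■■■■■■■■
···■■■■■■
░░░░░░░░■
░░░░░░░░■

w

■■····■■■
■■····■■■
■■····■■■
······■■■
·■··◆·■■■
·■····■■■
·■■■■■■■■
···■■■■■■
░░░░░░░░■

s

■■····■■■
■■····■■■
······■■■
·■····■■■
·■··◆·■■■
·■■■■■■■■
···■■■■■■
░░░░░░░░■
░░░░░░░░■

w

■■····■■■
■■····■■■
■■····■■■
······■■■
·■··◆·■■■
·■····■■■
·■■■■■■■■
···■■■■■■
░░░░░░░░■

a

░■■····■■
░■■····■■
░■■····■■
░······■■
░·■·◆··■■
░·■····■■
░·■■■■■■■
░···■■■■■
░░░░░░░░░


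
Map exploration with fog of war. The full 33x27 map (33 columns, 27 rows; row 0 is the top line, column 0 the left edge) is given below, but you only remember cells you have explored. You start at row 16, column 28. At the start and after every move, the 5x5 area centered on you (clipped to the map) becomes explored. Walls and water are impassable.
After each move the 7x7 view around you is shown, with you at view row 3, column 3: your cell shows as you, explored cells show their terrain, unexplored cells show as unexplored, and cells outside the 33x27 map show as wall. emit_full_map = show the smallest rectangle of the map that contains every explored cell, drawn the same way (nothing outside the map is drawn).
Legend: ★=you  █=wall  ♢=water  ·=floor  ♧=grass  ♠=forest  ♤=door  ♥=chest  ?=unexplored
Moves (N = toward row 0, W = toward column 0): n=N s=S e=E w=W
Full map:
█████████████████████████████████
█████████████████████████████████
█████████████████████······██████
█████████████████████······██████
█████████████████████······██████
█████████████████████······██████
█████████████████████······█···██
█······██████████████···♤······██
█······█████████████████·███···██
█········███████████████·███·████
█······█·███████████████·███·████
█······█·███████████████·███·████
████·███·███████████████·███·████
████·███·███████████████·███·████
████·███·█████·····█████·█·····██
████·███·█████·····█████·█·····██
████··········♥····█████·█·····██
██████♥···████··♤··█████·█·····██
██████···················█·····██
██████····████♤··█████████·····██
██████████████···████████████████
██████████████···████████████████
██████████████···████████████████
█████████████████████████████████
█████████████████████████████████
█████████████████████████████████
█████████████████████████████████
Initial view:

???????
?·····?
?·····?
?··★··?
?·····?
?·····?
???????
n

???????
?██·██?
?·····?
?··★··?
?·····?
?·····?
?·····?

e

???????
██·███?
·····█?
···★·█?
·····█?
·····█?
·····??

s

██·███?
·····█?
·····█?
···★·█?
·····█?
·····█?
???????

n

???????
██·███?
·····█?
···★·█?
·····█?
·····█?
·····█?

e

??????█
█·█████
····███
···★███
····███
····███
····█?█

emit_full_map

██·████
·····██
····★██
·····██
·····██
·····█?

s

█·█████
····███
····███
···★███
····███
····███
??????█

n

??????█
█·█████
····███
···★███
····███
····███
····███

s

█·█████
····███
····███
···★███
····███
····███
??????█

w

██·████
·····██
·····██
···★·██
·····██
·····██
???????

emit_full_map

██·████
·····██
·····██
···★·██
·····██
·····██


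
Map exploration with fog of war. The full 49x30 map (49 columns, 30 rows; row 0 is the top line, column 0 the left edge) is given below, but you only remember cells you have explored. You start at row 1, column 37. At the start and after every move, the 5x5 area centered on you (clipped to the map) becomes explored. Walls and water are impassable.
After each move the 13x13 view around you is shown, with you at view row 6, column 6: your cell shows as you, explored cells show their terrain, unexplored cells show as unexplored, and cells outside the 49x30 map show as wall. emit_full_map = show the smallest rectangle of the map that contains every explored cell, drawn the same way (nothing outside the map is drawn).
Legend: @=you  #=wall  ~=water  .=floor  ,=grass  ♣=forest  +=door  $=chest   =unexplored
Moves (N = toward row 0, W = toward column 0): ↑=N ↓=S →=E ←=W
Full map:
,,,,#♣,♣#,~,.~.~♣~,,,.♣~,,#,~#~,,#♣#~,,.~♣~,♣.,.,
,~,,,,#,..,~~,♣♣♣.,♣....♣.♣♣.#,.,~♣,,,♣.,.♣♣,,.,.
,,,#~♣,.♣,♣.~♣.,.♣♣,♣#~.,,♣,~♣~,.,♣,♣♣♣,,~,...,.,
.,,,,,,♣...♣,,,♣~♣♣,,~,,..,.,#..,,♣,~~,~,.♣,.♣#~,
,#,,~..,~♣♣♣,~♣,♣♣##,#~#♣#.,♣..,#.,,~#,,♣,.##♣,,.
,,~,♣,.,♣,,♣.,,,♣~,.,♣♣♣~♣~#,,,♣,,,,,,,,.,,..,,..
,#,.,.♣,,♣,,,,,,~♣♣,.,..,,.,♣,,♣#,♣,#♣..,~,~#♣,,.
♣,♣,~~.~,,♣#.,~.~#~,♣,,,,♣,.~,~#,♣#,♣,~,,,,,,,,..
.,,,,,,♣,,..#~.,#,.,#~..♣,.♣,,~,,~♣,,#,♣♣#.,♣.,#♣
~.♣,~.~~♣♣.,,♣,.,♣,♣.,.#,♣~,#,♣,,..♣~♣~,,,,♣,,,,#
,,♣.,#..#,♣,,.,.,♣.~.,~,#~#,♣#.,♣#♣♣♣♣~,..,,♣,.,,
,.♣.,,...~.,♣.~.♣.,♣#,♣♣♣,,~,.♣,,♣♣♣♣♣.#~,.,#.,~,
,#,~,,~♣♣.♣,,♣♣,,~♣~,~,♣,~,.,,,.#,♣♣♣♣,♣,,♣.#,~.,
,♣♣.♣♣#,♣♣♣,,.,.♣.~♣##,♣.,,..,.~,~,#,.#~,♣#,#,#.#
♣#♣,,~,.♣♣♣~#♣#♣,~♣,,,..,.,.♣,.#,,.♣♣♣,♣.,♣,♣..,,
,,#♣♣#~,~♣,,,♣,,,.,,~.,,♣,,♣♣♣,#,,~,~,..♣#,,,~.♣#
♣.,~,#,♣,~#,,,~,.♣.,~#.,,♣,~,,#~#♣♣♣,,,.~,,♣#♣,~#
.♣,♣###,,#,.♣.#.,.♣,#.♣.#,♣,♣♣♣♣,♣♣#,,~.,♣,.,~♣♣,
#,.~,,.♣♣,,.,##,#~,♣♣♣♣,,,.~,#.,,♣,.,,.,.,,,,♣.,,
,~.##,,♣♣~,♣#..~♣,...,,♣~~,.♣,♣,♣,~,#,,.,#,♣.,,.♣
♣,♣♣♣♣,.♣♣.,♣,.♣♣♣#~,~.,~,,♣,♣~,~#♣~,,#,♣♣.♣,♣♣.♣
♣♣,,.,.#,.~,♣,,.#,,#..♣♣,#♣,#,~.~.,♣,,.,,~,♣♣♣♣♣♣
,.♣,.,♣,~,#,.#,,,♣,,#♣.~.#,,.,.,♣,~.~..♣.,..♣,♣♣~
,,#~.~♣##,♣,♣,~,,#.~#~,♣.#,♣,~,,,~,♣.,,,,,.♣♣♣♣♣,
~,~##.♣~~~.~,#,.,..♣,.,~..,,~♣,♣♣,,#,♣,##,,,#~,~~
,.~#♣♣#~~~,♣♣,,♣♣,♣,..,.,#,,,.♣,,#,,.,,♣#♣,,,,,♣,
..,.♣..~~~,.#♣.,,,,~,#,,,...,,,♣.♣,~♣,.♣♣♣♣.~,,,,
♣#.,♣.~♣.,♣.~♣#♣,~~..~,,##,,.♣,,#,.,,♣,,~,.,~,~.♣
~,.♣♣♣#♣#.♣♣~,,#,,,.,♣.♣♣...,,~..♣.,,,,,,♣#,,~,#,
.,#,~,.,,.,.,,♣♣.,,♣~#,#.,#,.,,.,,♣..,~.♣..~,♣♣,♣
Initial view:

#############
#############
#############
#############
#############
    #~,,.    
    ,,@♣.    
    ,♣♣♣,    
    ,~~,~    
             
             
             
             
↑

#############
#############
#############
#############
#############
#############
    #~@,.    
    ,,,♣.    
    ,♣♣♣,    
    ,~~,~    
             
             
             

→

#############
#############
#############
#############
#############
#############
   #~,@.~    
   ,,,♣.,    
   ,♣♣♣,,    
   ,~~,~     
             
             
             

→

#############
#############
#############
#############
#############
#############
  #~,,@~♣    
  ,,,♣.,.    
  ,♣♣♣,,~    
  ,~~,~      
             
             
             

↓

#############
#############
#############
#############
#############
  #~,,.~♣    
  ,,,♣@,.    
  ,♣♣♣,,~    
  ,~~,~,.    
             
             
             
             

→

#############
#############
#############
#############
#############
 #~,,.~♣~    
 ,,,♣.@.♣    
 ,♣♣♣,,~,    
 ,~~,~,.♣    
             
             
             
             

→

#############
#############
#############
#############
#############
#~,,.~♣~,    
,,,♣.,@♣♣    
,♣♣♣,,~,.    
,~~,~,.♣,    
             
             
             
             

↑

#############
#############
#############
#############
#############
#############
#~,,.~@~,    
,,,♣.,.♣♣    
,♣♣♣,,~,.    
,~~,~,.♣,    
             
             
             

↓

#############
#############
#############
#############
#############
#~,,.~♣~,    
,,,♣.,@♣♣    
,♣♣♣,,~,.    
,~~,~,.♣,    
             
             
             
             

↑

#############
#############
#############
#############
#############
#############
#~,,.~@~,    
,,,♣.,.♣♣    
,♣♣♣,,~,.    
,~~,~,.♣,    
             
             
             


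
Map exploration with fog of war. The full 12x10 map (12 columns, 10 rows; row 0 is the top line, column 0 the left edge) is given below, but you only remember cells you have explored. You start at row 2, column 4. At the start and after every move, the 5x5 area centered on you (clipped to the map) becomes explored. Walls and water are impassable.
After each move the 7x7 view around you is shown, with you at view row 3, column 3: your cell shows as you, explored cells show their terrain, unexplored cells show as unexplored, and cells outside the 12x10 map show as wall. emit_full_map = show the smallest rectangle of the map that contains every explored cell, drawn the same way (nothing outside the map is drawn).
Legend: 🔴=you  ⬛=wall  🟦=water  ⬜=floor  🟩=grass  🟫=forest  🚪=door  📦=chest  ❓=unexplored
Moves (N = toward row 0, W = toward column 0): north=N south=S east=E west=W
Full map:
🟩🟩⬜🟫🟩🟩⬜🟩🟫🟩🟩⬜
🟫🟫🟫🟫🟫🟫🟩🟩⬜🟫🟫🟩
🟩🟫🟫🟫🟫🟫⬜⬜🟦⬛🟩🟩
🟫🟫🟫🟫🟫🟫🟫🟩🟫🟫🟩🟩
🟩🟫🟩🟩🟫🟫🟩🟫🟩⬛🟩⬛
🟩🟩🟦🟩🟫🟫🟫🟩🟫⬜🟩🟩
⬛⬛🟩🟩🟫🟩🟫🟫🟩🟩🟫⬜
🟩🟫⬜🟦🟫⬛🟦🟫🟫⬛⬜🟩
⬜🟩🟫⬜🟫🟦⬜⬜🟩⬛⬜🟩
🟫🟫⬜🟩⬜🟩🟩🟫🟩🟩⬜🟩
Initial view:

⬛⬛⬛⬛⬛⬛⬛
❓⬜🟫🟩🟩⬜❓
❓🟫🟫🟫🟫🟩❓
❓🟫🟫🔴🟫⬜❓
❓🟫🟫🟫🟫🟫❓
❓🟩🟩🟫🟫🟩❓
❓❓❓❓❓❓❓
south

❓⬜🟫🟩🟩⬜❓
❓🟫🟫🟫🟫🟩❓
❓🟫🟫🟫🟫⬜❓
❓🟫🟫🔴🟫🟫❓
❓🟩🟩🟫🟫🟩❓
❓🟦🟩🟫🟫🟫❓
❓❓❓❓❓❓❓

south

❓🟫🟫🟫🟫🟩❓
❓🟫🟫🟫🟫⬜❓
❓🟫🟫🟫🟫🟫❓
❓🟩🟩🔴🟫🟩❓
❓🟦🟩🟫🟫🟫❓
❓🟩🟩🟫🟩🟫❓
❓❓❓❓❓❓❓

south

❓🟫🟫🟫🟫⬜❓
❓🟫🟫🟫🟫🟫❓
❓🟩🟩🟫🟫🟩❓
❓🟦🟩🔴🟫🟫❓
❓🟩🟩🟫🟩🟫❓
❓⬜🟦🟫⬛🟦❓
❓❓❓❓❓❓❓

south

❓🟫🟫🟫🟫🟫❓
❓🟩🟩🟫🟫🟩❓
❓🟦🟩🟫🟫🟫❓
❓🟩🟩🔴🟩🟫❓
❓⬜🟦🟫⬛🟦❓
❓🟫⬜🟫🟦⬜❓
❓❓❓❓❓❓❓

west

❓❓🟫🟫🟫🟫🟫
❓🟫🟩🟩🟫🟫🟩
❓🟩🟦🟩🟫🟫🟫
❓⬛🟩🔴🟫🟩🟫
❓🟫⬜🟦🟫⬛🟦
❓🟩🟫⬜🟫🟦⬜
❓❓❓❓❓❓❓

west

⬛❓❓🟫🟫🟫🟫
⬛🟩🟫🟩🟩🟫🟫
⬛🟩🟩🟦🟩🟫🟫
⬛⬛⬛🔴🟩🟫🟩
⬛🟩🟫⬜🟦🟫⬛
⬛⬜🟩🟫⬜🟫🟦
⬛❓❓❓❓❓❓

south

⬛🟩🟫🟩🟩🟫🟫
⬛🟩🟩🟦🟩🟫🟫
⬛⬛⬛🟩🟩🟫🟩
⬛🟩🟫🔴🟦🟫⬛
⬛⬜🟩🟫⬜🟫🟦
⬛🟫🟫⬜🟩⬜❓
⬛⬛⬛⬛⬛⬛⬛

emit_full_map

❓❓⬜🟫🟩🟩⬜
❓❓🟫🟫🟫🟫🟩
❓❓🟫🟫🟫🟫⬜
❓❓🟫🟫🟫🟫🟫
🟩🟫🟩🟩🟫🟫🟩
🟩🟩🟦🟩🟫🟫🟫
⬛⬛🟩🟩🟫🟩🟫
🟩🟫🔴🟦🟫⬛🟦
⬜🟩🟫⬜🟫🟦⬜
🟫🟫⬜🟩⬜❓❓

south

⬛🟩🟩🟦🟩🟫🟫
⬛⬛⬛🟩🟩🟫🟩
⬛🟩🟫⬜🟦🟫⬛
⬛⬜🟩🔴⬜🟫🟦
⬛🟫🟫⬜🟩⬜❓
⬛⬛⬛⬛⬛⬛⬛
⬛⬛⬛⬛⬛⬛⬛

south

⬛⬛⬛🟩🟩🟫🟩
⬛🟩🟫⬜🟦🟫⬛
⬛⬜🟩🟫⬜🟫🟦
⬛🟫🟫🔴🟩⬜❓
⬛⬛⬛⬛⬛⬛⬛
⬛⬛⬛⬛⬛⬛⬛
⬛⬛⬛⬛⬛⬛⬛

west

⬛⬛⬛⬛🟩🟩🟫
⬛⬛🟩🟫⬜🟦🟫
⬛⬛⬜🟩🟫⬜🟫
⬛⬛🟫🔴⬜🟩⬜
⬛⬛⬛⬛⬛⬛⬛
⬛⬛⬛⬛⬛⬛⬛
⬛⬛⬛⬛⬛⬛⬛

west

⬛⬛⬛⬛⬛🟩🟩
⬛⬛⬛🟩🟫⬜🟦
⬛⬛⬛⬜🟩🟫⬜
⬛⬛⬛🔴🟫⬜🟩
⬛⬛⬛⬛⬛⬛⬛
⬛⬛⬛⬛⬛⬛⬛
⬛⬛⬛⬛⬛⬛⬛

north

⬛⬛⬛🟩🟩🟦🟩
⬛⬛⬛⬛⬛🟩🟩
⬛⬛⬛🟩🟫⬜🟦
⬛⬛⬛🔴🟩🟫⬜
⬛⬛⬛🟫🟫⬜🟩
⬛⬛⬛⬛⬛⬛⬛
⬛⬛⬛⬛⬛⬛⬛

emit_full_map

❓❓⬜🟫🟩🟩⬜
❓❓🟫🟫🟫🟫🟩
❓❓🟫🟫🟫🟫⬜
❓❓🟫🟫🟫🟫🟫
🟩🟫🟩🟩🟫🟫🟩
🟩🟩🟦🟩🟫🟫🟫
⬛⬛🟩🟩🟫🟩🟫
🟩🟫⬜🟦🟫⬛🟦
🔴🟩🟫⬜🟫🟦⬜
🟫🟫⬜🟩⬜❓❓

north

⬛⬛⬛🟩🟫🟩🟩
⬛⬛⬛🟩🟩🟦🟩
⬛⬛⬛⬛⬛🟩🟩
⬛⬛⬛🔴🟫⬜🟦
⬛⬛⬛⬜🟩🟫⬜
⬛⬛⬛🟫🟫⬜🟩
⬛⬛⬛⬛⬛⬛⬛

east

⬛⬛🟩🟫🟩🟩🟫
⬛⬛🟩🟩🟦🟩🟫
⬛⬛⬛⬛🟩🟩🟫
⬛⬛🟩🔴⬜🟦🟫
⬛⬛⬜🟩🟫⬜🟫
⬛⬛🟫🟫⬜🟩⬜
⬛⬛⬛⬛⬛⬛⬛

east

⬛🟩🟫🟩🟩🟫🟫
⬛🟩🟩🟦🟩🟫🟫
⬛⬛⬛🟩🟩🟫🟩
⬛🟩🟫🔴🟦🟫⬛
⬛⬜🟩🟫⬜🟫🟦
⬛🟫🟫⬜🟩⬜❓
⬛⬛⬛⬛⬛⬛⬛

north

⬛❓❓🟫🟫🟫🟫
⬛🟩🟫🟩🟩🟫🟫
⬛🟩🟩🟦🟩🟫🟫
⬛⬛⬛🔴🟩🟫🟩
⬛🟩🟫⬜🟦🟫⬛
⬛⬜🟩🟫⬜🟫🟦
⬛🟫🟫⬜🟩⬜❓

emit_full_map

❓❓⬜🟫🟩🟩⬜
❓❓🟫🟫🟫🟫🟩
❓❓🟫🟫🟫🟫⬜
❓❓🟫🟫🟫🟫🟫
🟩🟫🟩🟩🟫🟫🟩
🟩🟩🟦🟩🟫🟫🟫
⬛⬛🔴🟩🟫🟩🟫
🟩🟫⬜🟦🟫⬛🟦
⬜🟩🟫⬜🟫🟦⬜
🟫🟫⬜🟩⬜❓❓
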